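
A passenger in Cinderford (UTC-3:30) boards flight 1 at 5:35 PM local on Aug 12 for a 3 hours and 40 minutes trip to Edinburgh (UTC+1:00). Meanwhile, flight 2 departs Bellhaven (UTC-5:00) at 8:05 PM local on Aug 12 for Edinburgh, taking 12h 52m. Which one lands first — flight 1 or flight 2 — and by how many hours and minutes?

the first, by 13 hours 12 minutes

Flight 1 in UTC: 5:35 PM + 3:30 = 9:05 PM on Aug 12.
+3 hours 40 minutes → arrive 12:45 AM UTC on Aug 13.
Flight 2 in UTC: 8:05 PM + 5:00 = 1:05 AM on Aug 13.
+12 hours 52 minutes → arrive 1:57 PM UTC on Aug 13.
Flight 1 lands earlier by 13 hours 12 minutes.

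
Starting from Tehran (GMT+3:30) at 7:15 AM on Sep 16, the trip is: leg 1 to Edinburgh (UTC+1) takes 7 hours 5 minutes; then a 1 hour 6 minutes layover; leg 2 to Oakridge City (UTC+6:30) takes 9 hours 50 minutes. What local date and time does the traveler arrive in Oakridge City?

Convert departure to UTC: 7:15 AM − 3:30 = 3:45 AM UTC on Sep 16.
Add 7 hours and 5 minutes leg 1 → 10:50 AM UTC.
Add 1 hour 6 minutes layover in Edinburgh → 11:56 AM UTC.
Add 9 hours and 50 minutes leg 2 → 9:46 PM UTC.
Oakridge City is UTC+6:30, so local arrival = 9:46 PM + 6:30 = 4:16 AM on Sep 17.

4:16 AM on September 17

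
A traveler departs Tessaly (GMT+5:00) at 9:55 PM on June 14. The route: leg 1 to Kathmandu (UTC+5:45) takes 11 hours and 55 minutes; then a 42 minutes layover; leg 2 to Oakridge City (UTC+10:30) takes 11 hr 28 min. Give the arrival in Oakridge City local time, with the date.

Convert departure to UTC: 9:55 PM − 5:00 = 4:55 PM UTC on Jun 14.
Add 11 hours and 55 minutes leg 1 → 4:50 AM UTC (Jun 15).
Add 42 minutes layover in Kathmandu → 5:32 AM UTC.
Add 11 hours 28 minutes leg 2 → 5:00 PM UTC.
Oakridge City is UTC+10:30, so local arrival = 5:00 PM + 10:30 = 3:30 AM on Jun 16.

3:30 AM on Jun 16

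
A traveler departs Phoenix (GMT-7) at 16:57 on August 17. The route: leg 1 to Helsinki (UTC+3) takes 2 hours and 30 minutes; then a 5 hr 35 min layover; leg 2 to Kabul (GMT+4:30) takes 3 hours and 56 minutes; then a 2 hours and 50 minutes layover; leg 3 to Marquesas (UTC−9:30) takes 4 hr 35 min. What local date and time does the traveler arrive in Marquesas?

09:53 on Aug 18

Convert departure to UTC: 16:57 + 7:00 = 23:57 UTC on Aug 17.
Add 2 hours 30 minutes leg 1 → 02:27 UTC (Aug 18).
Add 5 hours 35 minutes layover in Helsinki → 08:02 UTC.
Add 3 hours 56 minutes leg 2 → 11:58 UTC.
Add 2 hours 50 minutes layover in Kabul → 14:48 UTC.
Add 4 hours and 35 minutes leg 3 → 19:23 UTC.
Marquesas is UTC−9:30, so local arrival = 19:23 − 9:30 = 09:53 on Aug 18.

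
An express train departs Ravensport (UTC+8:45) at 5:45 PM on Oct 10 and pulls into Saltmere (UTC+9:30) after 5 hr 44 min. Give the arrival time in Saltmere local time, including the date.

12:14 AM on Oct 11

Convert departure to UTC: 5:45 PM − 8:45 = 9:00 AM UTC on Oct 10.
Add 5 hours and 44 minutes travel time → 2:44 PM UTC.
Saltmere is UTC+9:30, so local arrival = 2:44 PM + 9:30 = 12:14 AM on Oct 11.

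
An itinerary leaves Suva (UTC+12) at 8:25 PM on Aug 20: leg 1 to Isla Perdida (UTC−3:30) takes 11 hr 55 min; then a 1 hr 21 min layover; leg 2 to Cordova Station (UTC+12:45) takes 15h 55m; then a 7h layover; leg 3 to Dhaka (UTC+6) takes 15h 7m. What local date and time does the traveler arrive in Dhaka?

Convert departure to UTC: 8:25 PM − 12:00 = 8:25 AM UTC on Aug 20.
Add 11 hours and 55 minutes leg 1 → 8:20 PM UTC.
Add 1 hour 21 minutes layover in Isla Perdida → 9:41 PM UTC.
Add 15 hours 55 minutes leg 2 → 1:36 PM UTC (Aug 21).
Add 7 hours layover in Cordova Station → 8:36 PM UTC.
Add 15 hours 7 minutes leg 3 → 11:43 AM UTC (Aug 22).
Dhaka is UTC+6:00, so local arrival = 11:43 AM + 6:00 = 5:43 PM on Aug 22.

5:43 PM on Aug 22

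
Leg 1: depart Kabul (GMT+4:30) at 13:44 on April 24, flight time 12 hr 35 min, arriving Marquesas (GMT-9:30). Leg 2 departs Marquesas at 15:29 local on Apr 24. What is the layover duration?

Convert departure to UTC: 13:44 − 4:30 = 09:14 UTC on Apr 24.
Add 12 hours and 35 minutes flight time → 21:49 UTC.
Marquesas is UTC−9:30, so local arrival = 21:49 − 9:30 = 12:19 on Apr 24.
Layover = 15:29 − 12:19 = 3 hours 10 minutes.

3 hours 10 minutes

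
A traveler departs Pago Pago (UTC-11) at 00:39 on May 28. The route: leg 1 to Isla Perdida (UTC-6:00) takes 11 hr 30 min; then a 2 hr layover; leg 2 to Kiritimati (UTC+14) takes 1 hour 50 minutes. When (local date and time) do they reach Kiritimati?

16:59 on May 29

Convert departure to UTC: 00:39 + 11:00 = 11:39 UTC on May 28.
Add 11 hours 30 minutes leg 1 → 23:09 UTC.
Add 2 hours layover in Isla Perdida → 01:09 UTC (May 29).
Add 1 hour and 50 minutes leg 2 → 02:59 UTC.
Kiritimati is UTC+14:00, so local arrival = 02:59 + 14:00 = 16:59 on May 29.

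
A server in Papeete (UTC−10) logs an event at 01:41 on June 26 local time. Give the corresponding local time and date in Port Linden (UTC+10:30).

Port Linden is 20:30 ahead of Papeete.
Shift by the zone difference: 01:41 + 20:30 = 22:11 on Jun 26 in Port Linden.

22:11 on June 26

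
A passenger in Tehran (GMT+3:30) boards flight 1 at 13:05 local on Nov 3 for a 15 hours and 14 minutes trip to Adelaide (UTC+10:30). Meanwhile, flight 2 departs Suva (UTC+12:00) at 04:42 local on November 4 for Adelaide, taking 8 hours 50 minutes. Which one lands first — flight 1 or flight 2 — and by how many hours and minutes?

the first, by 43 minutes

Flight 1 in UTC: 13:05 − 3:30 = 09:35 on Nov 3.
+15 hours and 14 minutes → arrive 00:49 UTC on Nov 4.
Flight 2 in UTC: 04:42 − 12:00 = 16:42 on Nov 3.
+8 hours and 50 minutes → arrive 01:32 UTC on Nov 4.
Flight 1 lands earlier by 43 minutes.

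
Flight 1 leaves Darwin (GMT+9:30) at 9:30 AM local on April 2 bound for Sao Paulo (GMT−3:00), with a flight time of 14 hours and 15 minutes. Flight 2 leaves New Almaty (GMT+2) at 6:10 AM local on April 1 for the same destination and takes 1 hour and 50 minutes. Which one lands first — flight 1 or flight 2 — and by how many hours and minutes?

Flight 1 in UTC: 9:30 AM − 9:30 = 12:00 AM on Apr 2.
+14 hours and 15 minutes → arrive 2:15 PM UTC on Apr 2.
Flight 2 in UTC: 6:10 AM − 2:00 = 4:10 AM on Apr 1.
+1 hour and 50 minutes → arrive 6:00 AM UTC on Apr 1.
Flight 2 lands earlier by 32 hours 15 minutes.

the second, by 32 hours 15 minutes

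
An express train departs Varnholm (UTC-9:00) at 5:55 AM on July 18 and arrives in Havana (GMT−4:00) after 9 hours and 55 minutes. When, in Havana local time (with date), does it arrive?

Havana is 5:00 ahead of Varnholm.
After 9 hours and 55 minutes it is 3:50 PM in Varnholm.
Shift by the zone difference: 3:50 PM + 5:00 = 8:50 PM on Jul 18 in Havana.

8:50 PM on July 18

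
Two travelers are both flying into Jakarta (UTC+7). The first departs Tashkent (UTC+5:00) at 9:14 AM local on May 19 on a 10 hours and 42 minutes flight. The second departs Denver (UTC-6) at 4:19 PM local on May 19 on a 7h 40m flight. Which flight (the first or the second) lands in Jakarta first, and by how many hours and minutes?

Flight 1 in UTC: 9:14 AM − 5:00 = 4:14 AM on May 19.
+10 hours and 42 minutes → arrive 2:56 PM UTC on May 19.
Flight 2 in UTC: 4:19 PM + 6:00 = 10:19 PM on May 19.
+7 hours 40 minutes → arrive 5:59 AM UTC on May 20.
Flight 1 lands earlier by 15 hours 3 minutes.

the first, by 15 hours 3 minutes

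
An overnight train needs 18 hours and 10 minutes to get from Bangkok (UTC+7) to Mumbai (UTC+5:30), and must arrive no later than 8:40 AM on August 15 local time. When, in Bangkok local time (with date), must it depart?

Target arrival in UTC: 8:40 AM − 5:30 = 3:10 AM on Aug 15.
Subtract 18 hours 10 minutes → departure 9:00 AM UTC on Aug 14.
Bangkok is UTC+7:00: 9:00 AM + 7:00 = 4:00 PM on Aug 14.

4:00 PM on August 14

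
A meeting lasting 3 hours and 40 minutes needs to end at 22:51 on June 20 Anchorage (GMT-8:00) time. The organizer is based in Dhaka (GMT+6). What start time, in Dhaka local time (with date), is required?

Target end time in UTC: 22:51 + 8:00 = 06:51 on Jun 21.
Subtract 3 hours 40 minutes → start 03:11 UTC on Jun 21.
Dhaka is UTC+6:00: 03:11 + 6:00 = 09:11 on Jun 21.

09:11 on June 21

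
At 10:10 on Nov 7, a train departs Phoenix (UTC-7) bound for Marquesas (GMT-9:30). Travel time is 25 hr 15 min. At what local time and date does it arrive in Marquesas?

08:55 on November 8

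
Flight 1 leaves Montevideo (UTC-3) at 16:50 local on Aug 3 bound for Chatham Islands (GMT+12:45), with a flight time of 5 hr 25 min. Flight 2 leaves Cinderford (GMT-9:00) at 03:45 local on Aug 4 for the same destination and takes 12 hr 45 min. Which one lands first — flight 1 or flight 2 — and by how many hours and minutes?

Flight 1 in UTC: 16:50 + 3:00 = 19:50 on Aug 3.
+5 hours 25 minutes → arrive 01:15 UTC on Aug 4.
Flight 2 in UTC: 03:45 + 9:00 = 12:45 on Aug 4.
+12 hours 45 minutes → arrive 01:30 UTC on Aug 5.
Flight 1 lands earlier by 24 hours 15 minutes.

the first, by 24 hours 15 minutes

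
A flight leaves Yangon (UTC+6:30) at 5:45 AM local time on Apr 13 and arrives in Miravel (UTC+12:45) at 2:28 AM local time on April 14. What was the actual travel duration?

Miravel is 6:15 ahead of Yangon.
Clock-face elapsed time (ignoring zones) is 20 hours 43 minutes.
Actual elapsed = 20 hours 43 minutes − 6:15 = 14 hours 28 minutes.

14 hours 28 minutes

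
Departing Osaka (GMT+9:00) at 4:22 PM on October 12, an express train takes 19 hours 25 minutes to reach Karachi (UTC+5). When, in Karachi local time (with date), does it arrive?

Karachi is 4:00 behind Osaka.
After 19 hours and 25 minutes it is 11:47 AM (Oct 13) in Osaka.
Shift by the zone difference: 11:47 AM − 4:00 = 7:47 AM on Oct 13 in Karachi.

7:47 AM on October 13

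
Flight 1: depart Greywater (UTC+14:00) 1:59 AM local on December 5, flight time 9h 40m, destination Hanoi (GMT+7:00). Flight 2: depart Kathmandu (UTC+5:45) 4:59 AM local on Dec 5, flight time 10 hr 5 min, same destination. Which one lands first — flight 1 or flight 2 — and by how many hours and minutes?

Flight 1 in UTC: 1:59 AM − 14:00 = 11:59 AM on Dec 4.
+9 hours 40 minutes → arrive 9:39 PM UTC on Dec 4.
Flight 2 in UTC: 4:59 AM − 5:45 = 11:14 PM on Dec 4.
+10 hours and 5 minutes → arrive 9:19 AM UTC on Dec 5.
Flight 1 lands earlier by 11 hours 40 minutes.

the first, by 11 hours 40 minutes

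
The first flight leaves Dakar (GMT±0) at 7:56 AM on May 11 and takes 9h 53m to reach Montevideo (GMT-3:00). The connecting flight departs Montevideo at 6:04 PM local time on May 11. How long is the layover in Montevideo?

Dakar is at UTC+0, so departure is already 7:56 AM UTC on May 11.
Add 9 hours 53 minutes flight time → 5:49 PM UTC.
Montevideo is UTC−3:00, so local arrival = 5:49 PM − 3:00 = 2:49 PM on May 11.
Layover = 6:04 PM − 2:49 PM = 3 hours 15 minutes.

3 hours 15 minutes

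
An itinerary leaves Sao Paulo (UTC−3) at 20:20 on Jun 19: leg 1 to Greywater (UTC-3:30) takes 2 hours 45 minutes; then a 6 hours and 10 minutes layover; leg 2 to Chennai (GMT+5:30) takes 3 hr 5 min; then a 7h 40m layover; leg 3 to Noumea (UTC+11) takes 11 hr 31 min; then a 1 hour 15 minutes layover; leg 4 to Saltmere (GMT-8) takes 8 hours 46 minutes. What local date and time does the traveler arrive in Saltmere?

Convert departure to UTC: 20:20 + 3:00 = 23:20 UTC on Jun 19.
Add 2 hours and 45 minutes leg 1 → 02:05 UTC (Jun 20).
Add 6 hours and 10 minutes layover in Greywater → 08:15 UTC.
Add 3 hours 5 minutes leg 2 → 11:20 UTC.
Add 7 hours and 40 minutes layover in Chennai → 19:00 UTC.
Add 11 hours 31 minutes leg 3 → 06:31 UTC (Jun 21).
Add 1 hour and 15 minutes layover in Noumea → 07:46 UTC.
Add 8 hours 46 minutes leg 4 → 16:32 UTC.
Saltmere is UTC−8:00, so local arrival = 16:32 − 8:00 = 08:32 on Jun 21.

08:32 on Jun 21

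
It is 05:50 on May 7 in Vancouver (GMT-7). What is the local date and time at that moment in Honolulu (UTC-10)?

02:50 on May 7

Honolulu is 3:00 behind Vancouver.
Shift by the zone difference: 05:50 − 3:00 = 02:50 on May 7 in Honolulu.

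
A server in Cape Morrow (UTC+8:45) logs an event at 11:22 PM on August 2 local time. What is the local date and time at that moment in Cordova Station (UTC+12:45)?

3:22 AM on August 3

In UTC: 11:22 PM − 8:45 = 2:37 PM on Aug 2.
Cordova Station is UTC+12:45: 2:37 PM + 12:45 = 3:22 AM on Aug 3.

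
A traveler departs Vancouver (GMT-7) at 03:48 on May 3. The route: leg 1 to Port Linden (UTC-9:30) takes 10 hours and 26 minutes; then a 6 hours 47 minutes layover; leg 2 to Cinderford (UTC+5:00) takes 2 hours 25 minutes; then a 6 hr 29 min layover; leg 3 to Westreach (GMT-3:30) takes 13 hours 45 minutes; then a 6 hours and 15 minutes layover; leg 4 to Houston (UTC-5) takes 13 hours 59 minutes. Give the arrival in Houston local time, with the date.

17:54 on May 5

Convert departure to UTC: 03:48 + 7:00 = 10:48 UTC on May 3.
Add 10 hours 26 minutes leg 1 → 21:14 UTC.
Add 6 hours 47 minutes layover in Port Linden → 04:01 UTC (May 4).
Add 2 hours and 25 minutes leg 2 → 06:26 UTC.
Add 6 hours and 29 minutes layover in Cinderford → 12:55 UTC.
Add 13 hours 45 minutes leg 3 → 02:40 UTC (May 5).
Add 6 hours and 15 minutes layover in Westreach → 08:55 UTC.
Add 13 hours 59 minutes leg 4 → 22:54 UTC.
Houston is UTC−5:00, so local arrival = 22:54 − 5:00 = 17:54 on May 5.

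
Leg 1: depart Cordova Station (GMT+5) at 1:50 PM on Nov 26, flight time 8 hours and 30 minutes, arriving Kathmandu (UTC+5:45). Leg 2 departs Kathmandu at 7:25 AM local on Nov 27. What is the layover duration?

8 hours 20 minutes

Convert departure to UTC: 1:50 PM − 5:00 = 8:50 AM UTC on Nov 26.
Add 8 hours 30 minutes flight time → 5:20 PM UTC.
Kathmandu is UTC+5:45, so local arrival = 5:20 PM + 5:45 = 11:05 PM on Nov 26.
Layover = 7:25 AM − 11:05 PM (+1 day) = 8 hours 20 minutes.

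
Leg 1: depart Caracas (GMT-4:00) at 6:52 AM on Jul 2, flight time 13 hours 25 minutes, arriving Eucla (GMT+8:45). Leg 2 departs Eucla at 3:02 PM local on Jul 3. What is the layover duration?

Convert departure to UTC: 6:52 AM + 4:00 = 10:52 AM UTC on Jul 2.
Add 13 hours and 25 minutes flight time → 12:17 AM UTC (Jul 3).
Eucla is UTC+8:45, so local arrival = 12:17 AM + 8:45 = 9:02 AM on Jul 3.
Layover = 3:02 PM − 9:02 AM = 6 hours.

6 hours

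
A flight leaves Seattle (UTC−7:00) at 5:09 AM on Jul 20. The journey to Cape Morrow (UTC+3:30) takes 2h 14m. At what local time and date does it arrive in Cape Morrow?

5:53 PM on July 20

Cape Morrow is 10:30 ahead of Seattle.
After 2 hours 14 minutes it is 7:23 AM in Seattle.
Shift by the zone difference: 7:23 AM + 10:30 = 5:53 PM on Jul 20 in Cape Morrow.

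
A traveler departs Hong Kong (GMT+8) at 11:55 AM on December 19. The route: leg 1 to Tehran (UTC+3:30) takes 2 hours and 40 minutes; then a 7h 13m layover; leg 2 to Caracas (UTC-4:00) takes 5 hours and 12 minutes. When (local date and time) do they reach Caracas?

3:00 PM on December 19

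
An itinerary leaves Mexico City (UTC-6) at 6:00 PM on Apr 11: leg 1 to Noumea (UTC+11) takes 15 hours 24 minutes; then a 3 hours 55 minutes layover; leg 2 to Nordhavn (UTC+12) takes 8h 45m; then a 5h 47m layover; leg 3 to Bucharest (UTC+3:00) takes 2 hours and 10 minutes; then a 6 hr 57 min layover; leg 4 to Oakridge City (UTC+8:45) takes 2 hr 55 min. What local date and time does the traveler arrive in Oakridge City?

6:38 AM on Apr 14

Convert departure to UTC: 6:00 PM + 6:00 = 12:00 AM UTC on Apr 12.
Add 15 hours 24 minutes leg 1 → 3:24 PM UTC.
Add 3 hours and 55 minutes layover in Noumea → 7:19 PM UTC.
Add 8 hours 45 minutes leg 2 → 4:04 AM UTC (Apr 13).
Add 5 hours 47 minutes layover in Nordhavn → 9:51 AM UTC.
Add 2 hours 10 minutes leg 3 → 12:01 PM UTC.
Add 6 hours 57 minutes layover in Bucharest → 6:58 PM UTC.
Add 2 hours and 55 minutes leg 4 → 9:53 PM UTC.
Oakridge City is UTC+8:45, so local arrival = 9:53 PM + 8:45 = 6:38 AM on Apr 14.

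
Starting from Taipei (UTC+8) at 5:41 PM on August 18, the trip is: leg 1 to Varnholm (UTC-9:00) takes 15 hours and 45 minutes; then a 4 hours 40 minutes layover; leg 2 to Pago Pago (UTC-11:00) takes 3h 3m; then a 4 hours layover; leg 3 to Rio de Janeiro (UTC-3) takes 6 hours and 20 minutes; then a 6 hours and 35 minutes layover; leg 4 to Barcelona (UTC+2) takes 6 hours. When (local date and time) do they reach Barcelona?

Convert departure to UTC: 5:41 PM − 8:00 = 9:41 AM UTC on Aug 18.
Add 15 hours and 45 minutes leg 1 → 1:26 AM UTC (Aug 19).
Add 4 hours and 40 minutes layover in Varnholm → 6:06 AM UTC.
Add 3 hours and 3 minutes leg 2 → 9:09 AM UTC.
Add 4 hours layover in Pago Pago → 1:09 PM UTC.
Add 6 hours and 20 minutes leg 3 → 7:29 PM UTC.
Add 6 hours 35 minutes layover in Rio de Janeiro → 2:04 AM UTC (Aug 20).
Add 6 hours leg 4 → 8:04 AM UTC.
Barcelona is UTC+2:00, so local arrival = 8:04 AM + 2:00 = 10:04 AM on Aug 20.

10:04 AM on August 20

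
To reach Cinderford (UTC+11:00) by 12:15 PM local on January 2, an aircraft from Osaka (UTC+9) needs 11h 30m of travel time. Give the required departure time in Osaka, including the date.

Target arrival in UTC: 12:15 PM − 11:00 = 1:15 AM on Jan 2.
Subtract 11 hours and 30 minutes → departure 1:45 PM UTC on Jan 1.
Osaka is UTC+9:00: 1:45 PM + 9:00 = 10:45 PM on Jan 1.

10:45 PM on January 1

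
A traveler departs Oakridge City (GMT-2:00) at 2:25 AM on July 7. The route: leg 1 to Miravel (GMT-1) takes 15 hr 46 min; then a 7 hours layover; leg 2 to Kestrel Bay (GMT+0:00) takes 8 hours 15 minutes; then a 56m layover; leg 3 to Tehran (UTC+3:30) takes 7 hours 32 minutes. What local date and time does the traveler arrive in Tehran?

Convert departure to UTC: 2:25 AM + 2:00 = 4:25 AM UTC on Jul 7.
Add 15 hours and 46 minutes leg 1 → 8:11 PM UTC.
Add 7 hours layover in Miravel → 3:11 AM UTC (Jul 8).
Add 8 hours and 15 minutes leg 2 → 11:26 AM UTC.
Add 56 minutes layover in Kestrel Bay → 12:22 PM UTC.
Add 7 hours and 32 minutes leg 3 → 7:54 PM UTC.
Tehran is UTC+3:30, so local arrival = 7:54 PM + 3:30 = 11:24 PM on Jul 8.

11:24 PM on July 8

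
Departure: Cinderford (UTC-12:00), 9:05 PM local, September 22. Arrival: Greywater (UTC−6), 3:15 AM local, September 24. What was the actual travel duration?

Departure in UTC: 9:05 PM + 12:00 = 9:05 AM on Sep 23.
Arrival in UTC: 3:15 AM + 6:00 = 9:15 AM on Sep 24.
Elapsed = 9:15 AM − 9:05 AM (+1 day) = 24 hours 10 minutes.

24 hours 10 minutes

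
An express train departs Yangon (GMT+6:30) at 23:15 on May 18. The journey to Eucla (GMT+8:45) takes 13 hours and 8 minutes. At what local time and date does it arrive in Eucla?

14:38 on May 19

Convert departure to UTC: 23:15 − 6:30 = 16:45 UTC on May 18.
Add 13 hours 8 minutes travel time → 05:53 UTC (May 19).
Eucla is UTC+8:45, so local arrival = 05:53 + 8:45 = 14:38 on May 19.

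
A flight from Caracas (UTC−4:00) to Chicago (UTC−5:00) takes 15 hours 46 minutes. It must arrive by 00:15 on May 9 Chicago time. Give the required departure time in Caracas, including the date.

Target arrival in UTC: 00:15 + 5:00 = 05:15 on May 9.
Subtract 15 hours and 46 minutes → departure 13:29 UTC on May 8.
Caracas is UTC−4:00: 13:29 − 4:00 = 09:29 on May 8.

09:29 on May 8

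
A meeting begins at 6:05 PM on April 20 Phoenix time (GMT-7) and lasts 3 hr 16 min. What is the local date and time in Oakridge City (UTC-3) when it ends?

Oakridge City is 4:00 ahead of Phoenix.
After 3 hours 16 minutes it is 9:21 PM in Phoenix.
Shift by the zone difference: 9:21 PM + 4:00 = 1:21 AM on Apr 21 in Oakridge City.

1:21 AM on Apr 21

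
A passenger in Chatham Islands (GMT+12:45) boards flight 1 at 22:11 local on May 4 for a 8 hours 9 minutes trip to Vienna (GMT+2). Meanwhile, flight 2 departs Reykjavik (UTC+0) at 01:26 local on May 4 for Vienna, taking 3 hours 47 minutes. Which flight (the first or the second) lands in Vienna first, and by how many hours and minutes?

Flight 1 in UTC: 22:11 − 12:45 = 09:26 on May 4.
+8 hours and 9 minutes → arrive 17:35 UTC on May 4.
Flight 2 departs at 01:26 UTC (May 4).
+3 hours 47 minutes → arrive 05:13 UTC on May 4.
Flight 2 lands earlier by 12 hours 22 minutes.

the second, by 12 hours 22 minutes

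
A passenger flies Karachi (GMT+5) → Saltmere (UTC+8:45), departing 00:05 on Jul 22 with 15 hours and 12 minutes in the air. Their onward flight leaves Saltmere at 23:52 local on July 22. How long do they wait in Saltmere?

4 hours 50 minutes

Convert departure to UTC: 00:05 − 5:00 = 19:05 UTC on Jul 21.
Add 15 hours 12 minutes flight time → 10:17 UTC (Jul 22).
Saltmere is UTC+8:45, so local arrival = 10:17 + 8:45 = 19:02 on Jul 22.
Layover = 23:52 − 19:02 = 4 hours 50 minutes.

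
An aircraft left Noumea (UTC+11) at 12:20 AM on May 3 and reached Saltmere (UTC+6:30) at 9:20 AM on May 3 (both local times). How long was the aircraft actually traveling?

Saltmere is 4:30 behind Noumea.
Clock-face elapsed time (ignoring zones) is 9 hours.
Actual elapsed = 9 hours + 4:30 = 13 hours 30 minutes.

13 hours 30 minutes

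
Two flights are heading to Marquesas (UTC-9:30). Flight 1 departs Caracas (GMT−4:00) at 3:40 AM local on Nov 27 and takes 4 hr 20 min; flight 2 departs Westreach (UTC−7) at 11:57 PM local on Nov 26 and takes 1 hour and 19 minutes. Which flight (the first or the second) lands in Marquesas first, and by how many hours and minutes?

Flight 1 in UTC: 3:40 AM + 4:00 = 7:40 AM on Nov 27.
+4 hours 20 minutes → arrive 12:00 PM UTC on Nov 27.
Flight 2 in UTC: 11:57 PM + 7:00 = 6:57 AM on Nov 27.
+1 hour and 19 minutes → arrive 8:16 AM UTC on Nov 27.
Flight 2 lands earlier by 3 hours 44 minutes.

the second, by 3 hours 44 minutes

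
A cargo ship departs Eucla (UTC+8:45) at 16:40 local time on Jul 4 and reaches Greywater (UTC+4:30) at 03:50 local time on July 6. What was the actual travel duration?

39 hours 25 minutes

Greywater is 4:15 behind Eucla.
Clock-face elapsed time (ignoring zones) is 35 hours 10 minutes.
Actual elapsed = 35 hours 10 minutes + 4:15 = 39 hours 25 minutes.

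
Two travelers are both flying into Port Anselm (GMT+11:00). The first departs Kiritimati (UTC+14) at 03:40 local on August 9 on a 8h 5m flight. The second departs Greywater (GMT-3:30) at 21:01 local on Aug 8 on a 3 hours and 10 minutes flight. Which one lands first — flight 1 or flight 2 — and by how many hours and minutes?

Flight 1 in UTC: 03:40 − 14:00 = 13:40 on Aug 8.
+8 hours 5 minutes → arrive 21:45 UTC on Aug 8.
Flight 2 in UTC: 21:01 + 3:30 = 00:31 on Aug 9.
+3 hours and 10 minutes → arrive 03:41 UTC on Aug 9.
Flight 1 lands earlier by 5 hours 56 minutes.

the first, by 5 hours 56 minutes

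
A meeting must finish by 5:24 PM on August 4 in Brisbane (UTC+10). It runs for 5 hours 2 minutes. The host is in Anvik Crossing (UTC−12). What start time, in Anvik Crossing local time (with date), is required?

Target end time in UTC: 5:24 PM − 10:00 = 7:24 AM on Aug 4.
Subtract 5 hours and 2 minutes → start 2:22 AM UTC on Aug 4.
Anvik Crossing is UTC−12:00: 2:22 AM − 12:00 = 2:22 PM on Aug 3.

2:22 PM on August 3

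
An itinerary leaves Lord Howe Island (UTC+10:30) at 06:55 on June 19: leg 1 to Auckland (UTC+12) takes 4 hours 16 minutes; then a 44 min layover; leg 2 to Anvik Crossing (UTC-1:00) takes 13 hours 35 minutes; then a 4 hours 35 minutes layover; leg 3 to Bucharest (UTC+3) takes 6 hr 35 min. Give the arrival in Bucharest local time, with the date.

05:10 on June 20

Convert departure to UTC: 06:55 − 10:30 = 20:25 UTC on Jun 18.
Add 4 hours 16 minutes leg 1 → 00:41 UTC (Jun 19).
Add 44 minutes layover in Auckland → 01:25 UTC.
Add 13 hours 35 minutes leg 2 → 15:00 UTC.
Add 4 hours and 35 minutes layover in Anvik Crossing → 19:35 UTC.
Add 6 hours 35 minutes leg 3 → 02:10 UTC (Jun 20).
Bucharest is UTC+3:00, so local arrival = 02:10 + 3:00 = 05:10 on Jun 20.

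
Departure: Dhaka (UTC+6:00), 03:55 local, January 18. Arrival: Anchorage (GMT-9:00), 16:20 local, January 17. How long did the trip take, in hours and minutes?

Anchorage is 15:00 behind Dhaka.
Clock-face elapsed time (ignoring zones) is −11 hours 35 minutes.
Actual elapsed = −11 hours 35 minutes + 15:00 = 3 hours 25 minutes.

3 hours 25 minutes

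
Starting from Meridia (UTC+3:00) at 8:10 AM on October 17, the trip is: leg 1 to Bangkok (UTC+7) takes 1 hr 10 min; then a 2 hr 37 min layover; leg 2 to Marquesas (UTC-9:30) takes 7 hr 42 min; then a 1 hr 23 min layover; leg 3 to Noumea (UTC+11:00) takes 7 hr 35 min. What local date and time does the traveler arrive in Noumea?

Convert departure to UTC: 8:10 AM − 3:00 = 5:10 AM UTC on Oct 17.
Add 1 hour and 10 minutes leg 1 → 6:20 AM UTC.
Add 2 hours 37 minutes layover in Bangkok → 8:57 AM UTC.
Add 7 hours 42 minutes leg 2 → 4:39 PM UTC.
Add 1 hour and 23 minutes layover in Marquesas → 6:02 PM UTC.
Add 7 hours and 35 minutes leg 3 → 1:37 AM UTC (Oct 18).
Noumea is UTC+11:00, so local arrival = 1:37 AM + 11:00 = 12:37 PM on Oct 18.

12:37 PM on October 18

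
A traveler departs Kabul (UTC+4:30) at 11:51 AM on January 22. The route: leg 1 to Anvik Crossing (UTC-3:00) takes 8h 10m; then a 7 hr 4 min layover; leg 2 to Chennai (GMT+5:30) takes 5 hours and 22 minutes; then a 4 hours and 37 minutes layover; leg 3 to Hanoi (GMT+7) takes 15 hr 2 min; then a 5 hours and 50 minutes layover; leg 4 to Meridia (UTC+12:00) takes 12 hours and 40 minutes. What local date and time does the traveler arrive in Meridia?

6:06 AM on Jan 25

Convert departure to UTC: 11:51 AM − 4:30 = 7:21 AM UTC on Jan 22.
Add 8 hours and 10 minutes leg 1 → 3:31 PM UTC.
Add 7 hours and 4 minutes layover in Anvik Crossing → 10:35 PM UTC.
Add 5 hours 22 minutes leg 2 → 3:57 AM UTC (Jan 23).
Add 4 hours and 37 minutes layover in Chennai → 8:34 AM UTC.
Add 15 hours 2 minutes leg 3 → 11:36 PM UTC.
Add 5 hours and 50 minutes layover in Hanoi → 5:26 AM UTC (Jan 24).
Add 12 hours and 40 minutes leg 4 → 6:06 PM UTC.
Meridia is UTC+12:00, so local arrival = 6:06 PM + 12:00 = 6:06 AM on Jan 25.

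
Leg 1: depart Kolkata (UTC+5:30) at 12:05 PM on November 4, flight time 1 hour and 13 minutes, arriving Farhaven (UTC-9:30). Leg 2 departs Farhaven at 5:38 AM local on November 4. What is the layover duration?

Convert departure to UTC: 12:05 PM − 5:30 = 6:35 AM UTC on Nov 4.
Add 1 hour and 13 minutes flight time → 7:48 AM UTC.
Farhaven is UTC−9:30, so local arrival = 7:48 AM − 9:30 = 10:18 PM on Nov 3.
Layover = 5:38 AM − 10:18 PM (+1 day) = 7 hours 20 minutes.

7 hours 20 minutes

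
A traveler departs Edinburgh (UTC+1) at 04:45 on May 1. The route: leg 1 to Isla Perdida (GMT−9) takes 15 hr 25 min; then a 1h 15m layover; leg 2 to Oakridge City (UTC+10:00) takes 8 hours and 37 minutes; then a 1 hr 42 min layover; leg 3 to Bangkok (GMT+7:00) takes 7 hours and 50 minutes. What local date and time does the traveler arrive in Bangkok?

Convert departure to UTC: 04:45 − 1:00 = 03:45 UTC on May 1.
Add 15 hours 25 minutes leg 1 → 19:10 UTC.
Add 1 hour and 15 minutes layover in Isla Perdida → 20:25 UTC.
Add 8 hours 37 minutes leg 2 → 05:02 UTC (May 2).
Add 1 hour and 42 minutes layover in Oakridge City → 06:44 UTC.
Add 7 hours and 50 minutes leg 3 → 14:34 UTC.
Bangkok is UTC+7:00, so local arrival = 14:34 + 7:00 = 21:34 on May 2.

21:34 on May 2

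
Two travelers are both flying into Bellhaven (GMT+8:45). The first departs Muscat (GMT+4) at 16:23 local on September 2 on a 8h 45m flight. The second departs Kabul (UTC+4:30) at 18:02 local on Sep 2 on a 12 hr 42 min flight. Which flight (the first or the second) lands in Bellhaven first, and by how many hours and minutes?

the first, by 5 hours 6 minutes

Flight 1 in UTC: 16:23 − 4:00 = 12:23 on Sep 2.
+8 hours and 45 minutes → arrive 21:08 UTC on Sep 2.
Flight 2 in UTC: 18:02 − 4:30 = 13:32 on Sep 2.
+12 hours 42 minutes → arrive 02:14 UTC on Sep 3.
Flight 1 lands earlier by 5 hours 6 minutes.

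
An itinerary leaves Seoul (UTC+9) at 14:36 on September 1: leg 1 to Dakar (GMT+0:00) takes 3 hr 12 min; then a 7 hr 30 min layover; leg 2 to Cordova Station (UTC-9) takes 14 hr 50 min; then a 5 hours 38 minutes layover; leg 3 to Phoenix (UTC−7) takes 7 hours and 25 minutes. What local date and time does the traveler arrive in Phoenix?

Convert departure to UTC: 14:36 − 9:00 = 05:36 UTC on Sep 1.
Add 3 hours 12 minutes leg 1 → 08:48 UTC.
Add 7 hours 30 minutes layover in Dakar → 16:18 UTC.
Add 14 hours 50 minutes leg 2 → 07:08 UTC (Sep 2).
Add 5 hours 38 minutes layover in Cordova Station → 12:46 UTC.
Add 7 hours and 25 minutes leg 3 → 20:11 UTC.
Phoenix is UTC−7:00, so local arrival = 20:11 − 7:00 = 13:11 on Sep 2.

13:11 on Sep 2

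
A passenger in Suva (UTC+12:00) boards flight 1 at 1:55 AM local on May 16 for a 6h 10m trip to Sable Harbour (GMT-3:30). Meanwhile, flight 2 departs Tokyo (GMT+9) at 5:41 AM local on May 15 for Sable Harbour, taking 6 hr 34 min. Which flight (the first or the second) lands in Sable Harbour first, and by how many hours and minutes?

the second, by 16 hours 50 minutes

Flight 1 in UTC: 1:55 AM − 12:00 = 1:55 PM on May 15.
+6 hours and 10 minutes → arrive 8:05 PM UTC on May 15.
Flight 2 in UTC: 5:41 AM − 9:00 = 8:41 PM on May 14.
+6 hours and 34 minutes → arrive 3:15 AM UTC on May 15.
Flight 2 lands earlier by 16 hours 50 minutes.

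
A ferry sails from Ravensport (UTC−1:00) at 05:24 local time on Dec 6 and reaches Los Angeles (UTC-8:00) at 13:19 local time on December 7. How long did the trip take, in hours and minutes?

Departure in UTC: 05:24 + 1:00 = 06:24 on Dec 6.
Arrival in UTC: 13:19 + 8:00 = 21:19 on Dec 7.
Elapsed = 21:19 − 06:24 (+1 day) = 38 hours 55 minutes.

38 hours 55 minutes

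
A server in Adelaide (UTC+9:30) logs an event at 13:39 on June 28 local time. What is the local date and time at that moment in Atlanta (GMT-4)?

00:09 on June 28

In UTC: 13:39 − 9:30 = 04:09 on Jun 28.
Atlanta is UTC−4:00: 04:09 − 4:00 = 00:09 on Jun 28.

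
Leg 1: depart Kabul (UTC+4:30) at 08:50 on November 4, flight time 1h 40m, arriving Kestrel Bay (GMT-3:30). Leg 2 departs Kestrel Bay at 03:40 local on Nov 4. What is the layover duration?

1 hour 10 minutes

Convert departure to UTC: 08:50 − 4:30 = 04:20 UTC on Nov 4.
Add 1 hour 40 minutes flight time → 06:00 UTC.
Kestrel Bay is UTC−3:30, so local arrival = 06:00 − 3:30 = 02:30 on Nov 4.
Layover = 03:40 − 02:30 = 1 hour 10 minutes.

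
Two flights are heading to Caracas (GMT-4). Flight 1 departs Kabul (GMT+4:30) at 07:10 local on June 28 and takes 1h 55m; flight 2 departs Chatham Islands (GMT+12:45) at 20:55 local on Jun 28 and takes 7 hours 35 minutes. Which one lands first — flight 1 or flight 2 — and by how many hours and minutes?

the first, by 11 hours 10 minutes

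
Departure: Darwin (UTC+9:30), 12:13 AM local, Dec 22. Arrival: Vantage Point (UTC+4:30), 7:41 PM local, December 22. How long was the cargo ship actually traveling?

24 hours 28 minutes

Departure in UTC: 12:13 AM − 9:30 = 2:43 PM on Dec 21.
Arrival in UTC: 7:41 PM − 4:30 = 3:11 PM on Dec 22.
Elapsed = 3:11 PM − 2:43 PM (+1 day) = 24 hours 28 minutes.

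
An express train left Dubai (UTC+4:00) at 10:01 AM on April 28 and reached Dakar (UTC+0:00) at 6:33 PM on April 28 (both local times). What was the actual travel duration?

12 hours 32 minutes

Dakar is 4:00 behind Dubai.
Clock-face elapsed time (ignoring zones) is 8 hours 32 minutes.
Actual elapsed = 8 hours 32 minutes + 4:00 = 12 hours 32 minutes.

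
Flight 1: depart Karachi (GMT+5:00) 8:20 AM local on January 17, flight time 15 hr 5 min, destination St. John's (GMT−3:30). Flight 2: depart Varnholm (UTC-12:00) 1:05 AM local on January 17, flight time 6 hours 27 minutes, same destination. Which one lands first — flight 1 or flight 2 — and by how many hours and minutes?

Flight 1 in UTC: 8:20 AM − 5:00 = 3:20 AM on Jan 17.
+15 hours 5 minutes → arrive 6:25 PM UTC on Jan 17.
Flight 2 in UTC: 1:05 AM + 12:00 = 1:05 PM on Jan 17.
+6 hours and 27 minutes → arrive 7:32 PM UTC on Jan 17.
Flight 1 lands earlier by 1 hour 7 minutes.

the first, by 1 hour 7 minutes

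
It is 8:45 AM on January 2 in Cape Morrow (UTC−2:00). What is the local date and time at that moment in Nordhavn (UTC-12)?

10:45 PM on Jan 1

In UTC: 8:45 AM + 2:00 = 10:45 AM on Jan 2.
Nordhavn is UTC−12:00: 10:45 AM − 12:00 = 10:45 PM on Jan 1.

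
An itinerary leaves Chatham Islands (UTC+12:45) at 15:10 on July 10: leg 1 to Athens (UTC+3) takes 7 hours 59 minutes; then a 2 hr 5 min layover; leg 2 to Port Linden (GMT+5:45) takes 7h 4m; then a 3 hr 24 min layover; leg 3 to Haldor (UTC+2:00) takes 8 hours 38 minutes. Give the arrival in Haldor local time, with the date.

09:35 on July 11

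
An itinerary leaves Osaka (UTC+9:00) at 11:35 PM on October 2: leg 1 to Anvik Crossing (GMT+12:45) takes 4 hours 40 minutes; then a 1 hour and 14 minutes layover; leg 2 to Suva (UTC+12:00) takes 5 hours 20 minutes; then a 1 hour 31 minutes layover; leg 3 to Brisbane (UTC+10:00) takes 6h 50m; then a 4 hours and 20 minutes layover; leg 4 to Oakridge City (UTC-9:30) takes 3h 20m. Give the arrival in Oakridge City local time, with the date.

8:20 AM on October 3

Convert departure to UTC: 11:35 PM − 9:00 = 2:35 PM UTC on Oct 2.
Add 4 hours and 40 minutes leg 1 → 7:15 PM UTC.
Add 1 hour 14 minutes layover in Anvik Crossing → 8:29 PM UTC.
Add 5 hours 20 minutes leg 2 → 1:49 AM UTC (Oct 3).
Add 1 hour 31 minutes layover in Suva → 3:20 AM UTC.
Add 6 hours 50 minutes leg 3 → 10:10 AM UTC.
Add 4 hours and 20 minutes layover in Brisbane → 2:30 PM UTC.
Add 3 hours 20 minutes leg 4 → 5:50 PM UTC.
Oakridge City is UTC−9:30, so local arrival = 5:50 PM − 9:30 = 8:20 AM on Oct 3.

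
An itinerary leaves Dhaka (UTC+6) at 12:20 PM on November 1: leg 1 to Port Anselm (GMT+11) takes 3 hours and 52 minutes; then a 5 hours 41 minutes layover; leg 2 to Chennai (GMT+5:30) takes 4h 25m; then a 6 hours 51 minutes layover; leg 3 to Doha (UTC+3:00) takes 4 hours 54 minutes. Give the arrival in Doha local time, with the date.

Convert departure to UTC: 12:20 PM − 6:00 = 6:20 AM UTC on Nov 1.
Add 3 hours and 52 minutes leg 1 → 10:12 AM UTC.
Add 5 hours and 41 minutes layover in Port Anselm → 3:53 PM UTC.
Add 4 hours 25 minutes leg 2 → 8:18 PM UTC.
Add 6 hours 51 minutes layover in Chennai → 3:09 AM UTC (Nov 2).
Add 4 hours and 54 minutes leg 3 → 8:03 AM UTC.
Doha is UTC+3:00, so local arrival = 8:03 AM + 3:00 = 11:03 AM on Nov 2.

11:03 AM on November 2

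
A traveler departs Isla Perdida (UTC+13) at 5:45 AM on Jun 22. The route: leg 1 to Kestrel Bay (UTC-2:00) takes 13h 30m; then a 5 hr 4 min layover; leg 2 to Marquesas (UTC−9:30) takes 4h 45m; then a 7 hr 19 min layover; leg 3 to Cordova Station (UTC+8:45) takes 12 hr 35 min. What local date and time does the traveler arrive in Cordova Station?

Convert departure to UTC: 5:45 AM − 13:00 = 4:45 PM UTC on Jun 21.
Add 13 hours and 30 minutes leg 1 → 6:15 AM UTC (Jun 22).
Add 5 hours and 4 minutes layover in Kestrel Bay → 11:19 AM UTC.
Add 4 hours 45 minutes leg 2 → 4:04 PM UTC.
Add 7 hours 19 minutes layover in Marquesas → 11:23 PM UTC.
Add 12 hours and 35 minutes leg 3 → 11:58 AM UTC (Jun 23).
Cordova Station is UTC+8:45, so local arrival = 11:58 AM + 8:45 = 8:43 PM on Jun 23.

8:43 PM on Jun 23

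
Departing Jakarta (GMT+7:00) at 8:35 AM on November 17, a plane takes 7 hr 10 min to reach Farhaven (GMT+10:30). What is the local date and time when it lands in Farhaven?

Convert departure to UTC: 8:35 AM − 7:00 = 1:35 AM UTC on Nov 17.
Add 7 hours 10 minutes travel time → 8:45 AM UTC.
Farhaven is UTC+10:30, so local arrival = 8:45 AM + 10:30 = 7:15 PM on Nov 17.

7:15 PM on November 17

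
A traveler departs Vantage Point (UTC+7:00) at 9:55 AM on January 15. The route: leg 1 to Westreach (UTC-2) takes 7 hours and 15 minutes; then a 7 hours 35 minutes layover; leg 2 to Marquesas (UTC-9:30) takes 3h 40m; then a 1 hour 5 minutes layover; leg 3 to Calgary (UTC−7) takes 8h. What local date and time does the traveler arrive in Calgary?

Convert departure to UTC: 9:55 AM − 7:00 = 2:55 AM UTC on Jan 15.
Add 7 hours and 15 minutes leg 1 → 10:10 AM UTC.
Add 7 hours and 35 minutes layover in Westreach → 5:45 PM UTC.
Add 3 hours 40 minutes leg 2 → 9:25 PM UTC.
Add 1 hour 5 minutes layover in Marquesas → 10:30 PM UTC.
Add 8 hours leg 3 → 6:30 AM UTC (Jan 16).
Calgary is UTC−7:00, so local arrival = 6:30 AM − 7:00 = 11:30 PM on Jan 15.

11:30 PM on January 15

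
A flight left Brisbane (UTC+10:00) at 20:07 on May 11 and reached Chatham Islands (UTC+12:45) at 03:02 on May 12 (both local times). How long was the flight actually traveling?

4 hours 10 minutes

Departure in UTC: 20:07 − 10:00 = 10:07 on May 11.
Arrival in UTC: 03:02 − 12:45 = 14:17 on May 11.
Elapsed = 14:17 − 10:07 = 4 hours 10 minutes.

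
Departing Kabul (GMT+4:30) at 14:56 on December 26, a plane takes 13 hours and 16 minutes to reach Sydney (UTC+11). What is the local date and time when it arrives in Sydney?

10:42 on Dec 27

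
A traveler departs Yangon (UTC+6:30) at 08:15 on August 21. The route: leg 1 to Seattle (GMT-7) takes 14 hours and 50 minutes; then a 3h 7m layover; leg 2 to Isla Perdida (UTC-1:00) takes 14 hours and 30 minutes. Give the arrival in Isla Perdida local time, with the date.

09:12 on August 22

Convert departure to UTC: 08:15 − 6:30 = 01:45 UTC on Aug 21.
Add 14 hours 50 minutes leg 1 → 16:35 UTC.
Add 3 hours 7 minutes layover in Seattle → 19:42 UTC.
Add 14 hours and 30 minutes leg 2 → 10:12 UTC (Aug 22).
Isla Perdida is UTC−1:00, so local arrival = 10:12 − 1:00 = 09:12 on Aug 22.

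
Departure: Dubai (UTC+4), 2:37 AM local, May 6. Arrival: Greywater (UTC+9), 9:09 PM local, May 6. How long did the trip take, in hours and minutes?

Departure in UTC: 2:37 AM − 4:00 = 10:37 PM on May 5.
Arrival in UTC: 9:09 PM − 9:00 = 12:09 PM on May 6.
Elapsed = 12:09 PM − 10:37 PM (+1 day) = 13 hours 32 minutes.

13 hours 32 minutes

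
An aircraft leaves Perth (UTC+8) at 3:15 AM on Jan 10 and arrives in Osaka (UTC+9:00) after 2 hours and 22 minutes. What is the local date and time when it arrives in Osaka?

Convert departure to UTC: 3:15 AM − 8:00 = 7:15 PM UTC on Jan 9.
Add 2 hours 22 minutes travel time → 9:37 PM UTC.
Osaka is UTC+9:00, so local arrival = 9:37 PM + 9:00 = 6:37 AM on Jan 10.

6:37 AM on January 10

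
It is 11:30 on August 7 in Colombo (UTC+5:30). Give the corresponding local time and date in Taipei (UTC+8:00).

14:00 on August 7

Taipei is 2:30 ahead of Colombo.
Shift by the zone difference: 11:30 + 2:30 = 14:00 on Aug 7 in Taipei.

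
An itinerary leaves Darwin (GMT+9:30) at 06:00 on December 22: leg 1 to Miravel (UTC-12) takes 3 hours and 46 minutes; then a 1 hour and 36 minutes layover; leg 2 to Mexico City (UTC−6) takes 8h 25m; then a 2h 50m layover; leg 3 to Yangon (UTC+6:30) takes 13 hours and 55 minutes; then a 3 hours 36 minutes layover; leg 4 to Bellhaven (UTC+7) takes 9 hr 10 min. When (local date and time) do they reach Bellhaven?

22:48 on December 23

Convert departure to UTC: 06:00 − 9:30 = 20:30 UTC on Dec 21.
Add 3 hours 46 minutes leg 1 → 00:16 UTC (Dec 22).
Add 1 hour 36 minutes layover in Miravel → 01:52 UTC.
Add 8 hours 25 minutes leg 2 → 10:17 UTC.
Add 2 hours 50 minutes layover in Mexico City → 13:07 UTC.
Add 13 hours and 55 minutes leg 3 → 03:02 UTC (Dec 23).
Add 3 hours and 36 minutes layover in Yangon → 06:38 UTC.
Add 9 hours 10 minutes leg 4 → 15:48 UTC.
Bellhaven is UTC+7:00, so local arrival = 15:48 + 7:00 = 22:48 on Dec 23.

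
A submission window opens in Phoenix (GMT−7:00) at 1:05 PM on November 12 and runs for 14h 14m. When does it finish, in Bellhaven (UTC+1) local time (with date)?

11:19 AM on November 13

Convert start to UTC: 1:05 PM + 7:00 = 8:05 PM UTC on Nov 12.
Add 14 hours 14 minutes duration → 10:19 AM UTC (Nov 13).
Bellhaven is UTC+1:00, so local end time = 10:19 AM + 1:00 = 11:19 AM on Nov 13.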